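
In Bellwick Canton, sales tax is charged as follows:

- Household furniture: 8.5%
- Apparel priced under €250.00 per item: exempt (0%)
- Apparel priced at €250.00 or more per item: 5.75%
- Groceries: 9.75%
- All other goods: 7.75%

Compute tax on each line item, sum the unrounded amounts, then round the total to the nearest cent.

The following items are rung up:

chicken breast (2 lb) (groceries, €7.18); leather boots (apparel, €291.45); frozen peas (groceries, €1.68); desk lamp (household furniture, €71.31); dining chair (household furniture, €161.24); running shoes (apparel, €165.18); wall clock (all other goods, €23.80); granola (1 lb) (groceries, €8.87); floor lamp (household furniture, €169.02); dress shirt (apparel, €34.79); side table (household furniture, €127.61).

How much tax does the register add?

€65.31

Chicken breast (2 lb) €7.18: groceries → 9.75% → €0.70005
Leather boots €291.45: apparel, €250.00 or more → 5.75% → €16.758375
Frozen peas €1.68: groceries → 9.75% → €0.1638
Desk lamp €71.31: household furniture → 8.5% → €6.06135
Dining chair €161.24: household furniture → 8.5% → €13.7054
Running shoes €165.18: apparel, under €250.00 → 0% → €0.00
Wall clock €23.80: all other goods → 7.75% → €1.8445
Granola (1 lb) €8.87: groceries → 9.75% → €0.864825
Floor lamp €169.02: household furniture → 8.5% → €14.3667
Dress shirt €34.79: apparel, under €250.00 → 0% → €0.00
Side table €127.61: household furniture → 8.5% → €10.84685
Unrounded tax sum = €65.31185 → €65.31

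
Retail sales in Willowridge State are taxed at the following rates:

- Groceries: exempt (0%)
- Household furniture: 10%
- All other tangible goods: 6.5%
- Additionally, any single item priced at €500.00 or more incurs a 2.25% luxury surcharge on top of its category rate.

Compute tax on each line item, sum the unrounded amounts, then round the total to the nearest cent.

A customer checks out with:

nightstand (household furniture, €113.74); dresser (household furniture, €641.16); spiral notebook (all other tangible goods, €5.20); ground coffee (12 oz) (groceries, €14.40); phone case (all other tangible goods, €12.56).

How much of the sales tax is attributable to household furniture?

€89.92

Nightstand €113.74: household furniture → 10% → €11.374
Dresser €641.16: household furniture → 10% + 2.25% surcharge = 12.25% → €78.5421
Tax on household furniture: unrounded sum = €89.9161 → €89.92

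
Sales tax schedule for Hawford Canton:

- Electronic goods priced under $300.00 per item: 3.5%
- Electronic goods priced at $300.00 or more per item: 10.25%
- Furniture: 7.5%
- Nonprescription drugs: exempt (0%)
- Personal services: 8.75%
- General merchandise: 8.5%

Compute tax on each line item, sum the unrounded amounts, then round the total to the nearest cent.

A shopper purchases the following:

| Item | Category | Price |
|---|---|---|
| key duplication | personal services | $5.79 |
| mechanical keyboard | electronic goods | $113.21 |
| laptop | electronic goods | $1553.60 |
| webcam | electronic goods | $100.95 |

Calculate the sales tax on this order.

Key duplication $5.79: personal services → 8.75% → $0.506625
Mechanical keyboard $113.21: electronic goods, under $300.00 → 3.5% → $3.96235
Laptop $1553.60: electronic goods, $300.00 or more → 10.25% → $159.244
Webcam $100.95: electronic goods, under $300.00 → 3.5% → $3.53325
Unrounded tax sum = $167.246225 → $167.25

$167.25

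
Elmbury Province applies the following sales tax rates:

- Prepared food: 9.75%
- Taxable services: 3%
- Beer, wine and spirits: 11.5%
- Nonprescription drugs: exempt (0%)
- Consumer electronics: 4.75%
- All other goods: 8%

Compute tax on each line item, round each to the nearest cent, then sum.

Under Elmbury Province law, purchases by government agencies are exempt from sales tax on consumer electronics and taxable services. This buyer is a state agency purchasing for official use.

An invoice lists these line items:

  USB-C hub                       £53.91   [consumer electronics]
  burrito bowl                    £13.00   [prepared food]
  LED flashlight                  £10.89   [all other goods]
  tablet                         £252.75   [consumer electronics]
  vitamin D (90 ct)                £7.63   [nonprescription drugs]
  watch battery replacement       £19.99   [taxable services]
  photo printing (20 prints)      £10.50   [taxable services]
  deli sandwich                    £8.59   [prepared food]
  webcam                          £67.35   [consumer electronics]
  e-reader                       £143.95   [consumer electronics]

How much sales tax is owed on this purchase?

USB-C hub £53.91: consumer electronics, buyer-exempt → 0% → £0.00
Burrito bowl £13.00: prepared food → 9.75% → £1.27
LED flashlight £10.89: all other goods → 8% → £0.87
Tablet £252.75: consumer electronics, buyer-exempt → 0% → £0.00
Vitamin D (90 ct) £7.63: nonprescription drugs → 0% → £0.00
Watch battery replacement £19.99: taxable services, buyer-exempt → 0% → £0.00
Photo printing (20 prints) £10.50: taxable services, buyer-exempt → 0% → £0.00
Deli sandwich £8.59: prepared food → 9.75% → £0.84
Webcam £67.35: consumer electronics, buyer-exempt → 0% → £0.00
E-reader £143.95: consumer electronics, buyer-exempt → 0% → £0.00
Total tax = £1.27 + £0.87 + £0.84 = £2.98

£2.98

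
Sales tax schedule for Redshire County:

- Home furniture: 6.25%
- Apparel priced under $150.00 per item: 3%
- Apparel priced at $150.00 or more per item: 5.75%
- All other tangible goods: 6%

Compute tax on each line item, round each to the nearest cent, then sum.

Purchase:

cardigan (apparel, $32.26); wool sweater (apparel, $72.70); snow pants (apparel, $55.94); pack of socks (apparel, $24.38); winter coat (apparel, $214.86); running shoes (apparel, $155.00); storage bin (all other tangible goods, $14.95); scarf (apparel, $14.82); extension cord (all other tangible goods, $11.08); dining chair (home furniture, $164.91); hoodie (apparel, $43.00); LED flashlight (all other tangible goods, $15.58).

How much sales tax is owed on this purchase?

Cardigan $32.26: apparel, under $150.00 → 3% → $0.97
Wool sweater $72.70: apparel, under $150.00 → 3% → $2.18
Snow pants $55.94: apparel, under $150.00 → 3% → $1.68
Pack of socks $24.38: apparel, under $150.00 → 3% → $0.73
Winter coat $214.86: apparel, $150.00 or more → 5.75% → $12.35
Running shoes $155.00: apparel, $150.00 or more → 5.75% → $8.91
Storage bin $14.95: all other tangible goods → 6% → $0.90
Scarf $14.82: apparel, under $150.00 → 3% → $0.44
Extension cord $11.08: all other tangible goods → 6% → $0.66
Dining chair $164.91: home furniture → 6.25% → $10.31
Hoodie $43.00: apparel, under $150.00 → 3% → $1.29
LED flashlight $15.58: all other tangible goods → 6% → $0.93
Total tax = $0.97 + $2.18 + $1.68 + $0.73 + $12.35 + $8.91 + $0.90 + $0.44 + $0.66 + $10.31 + $1.29 + $0.93 = $41.35

$41.35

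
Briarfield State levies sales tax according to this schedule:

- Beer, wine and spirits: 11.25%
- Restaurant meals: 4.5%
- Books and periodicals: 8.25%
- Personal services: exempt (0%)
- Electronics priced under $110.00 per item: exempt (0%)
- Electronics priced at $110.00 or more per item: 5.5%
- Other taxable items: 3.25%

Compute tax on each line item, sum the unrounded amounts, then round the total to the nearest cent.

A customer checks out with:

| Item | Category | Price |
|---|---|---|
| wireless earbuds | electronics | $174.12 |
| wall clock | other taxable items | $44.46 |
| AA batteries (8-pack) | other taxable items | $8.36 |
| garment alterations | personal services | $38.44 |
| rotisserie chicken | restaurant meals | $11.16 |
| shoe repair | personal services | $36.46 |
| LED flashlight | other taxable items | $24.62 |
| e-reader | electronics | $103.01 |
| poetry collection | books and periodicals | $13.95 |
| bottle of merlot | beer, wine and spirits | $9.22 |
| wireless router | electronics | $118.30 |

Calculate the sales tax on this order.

$21.29

Wireless earbuds $174.12: electronics, $110.00 or more → 5.5% → $9.5766
Wall clock $44.46: other taxable items → 3.25% → $1.44495
AA batteries (8-pack) $8.36: other taxable items → 3.25% → $0.2717
Garment alterations $38.44: personal services → 0% → $0.00
Rotisserie chicken $11.16: restaurant meals → 4.5% → $0.5022
Shoe repair $36.46: personal services → 0% → $0.00
LED flashlight $24.62: other taxable items → 3.25% → $0.80015
E-reader $103.01: electronics, under $110.00 → 0% → $0.00
Poetry collection $13.95: books and periodicals → 8.25% → $1.150875
Bottle of merlot $9.22: beer, wine and spirits → 11.25% → $1.03725
Wireless router $118.30: electronics, $110.00 or more → 5.5% → $6.5065
Unrounded tax sum = $21.290225 → $21.29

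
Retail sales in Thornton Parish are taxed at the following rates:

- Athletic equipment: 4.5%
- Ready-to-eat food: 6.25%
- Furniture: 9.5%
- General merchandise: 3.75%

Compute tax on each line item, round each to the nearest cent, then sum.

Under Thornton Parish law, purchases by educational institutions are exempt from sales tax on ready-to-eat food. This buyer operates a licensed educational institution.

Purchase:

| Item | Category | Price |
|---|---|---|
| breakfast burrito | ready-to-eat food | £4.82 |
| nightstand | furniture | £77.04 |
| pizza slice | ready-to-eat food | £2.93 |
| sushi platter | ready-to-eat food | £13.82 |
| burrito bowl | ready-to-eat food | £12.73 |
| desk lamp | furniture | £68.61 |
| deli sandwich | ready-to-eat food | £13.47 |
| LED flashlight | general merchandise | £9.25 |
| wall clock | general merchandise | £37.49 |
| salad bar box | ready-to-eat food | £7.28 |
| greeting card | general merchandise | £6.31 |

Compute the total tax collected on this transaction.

£15.84

Breakfast burrito £4.82: ready-to-eat food, buyer-exempt → 0% → £0.00
Nightstand £77.04: furniture → 9.5% → £7.32
Pizza slice £2.93: ready-to-eat food, buyer-exempt → 0% → £0.00
Sushi platter £13.82: ready-to-eat food, buyer-exempt → 0% → £0.00
Burrito bowl £12.73: ready-to-eat food, buyer-exempt → 0% → £0.00
Desk lamp £68.61: furniture → 9.5% → £6.52
Deli sandwich £13.47: ready-to-eat food, buyer-exempt → 0% → £0.00
LED flashlight £9.25: general merchandise → 3.75% → £0.35
Wall clock £37.49: general merchandise → 3.75% → £1.41
Salad bar box £7.28: ready-to-eat food, buyer-exempt → 0% → £0.00
Greeting card £6.31: general merchandise → 3.75% → £0.24
Total tax = £7.32 + £6.52 + £0.35 + £1.41 + £0.24 = £15.84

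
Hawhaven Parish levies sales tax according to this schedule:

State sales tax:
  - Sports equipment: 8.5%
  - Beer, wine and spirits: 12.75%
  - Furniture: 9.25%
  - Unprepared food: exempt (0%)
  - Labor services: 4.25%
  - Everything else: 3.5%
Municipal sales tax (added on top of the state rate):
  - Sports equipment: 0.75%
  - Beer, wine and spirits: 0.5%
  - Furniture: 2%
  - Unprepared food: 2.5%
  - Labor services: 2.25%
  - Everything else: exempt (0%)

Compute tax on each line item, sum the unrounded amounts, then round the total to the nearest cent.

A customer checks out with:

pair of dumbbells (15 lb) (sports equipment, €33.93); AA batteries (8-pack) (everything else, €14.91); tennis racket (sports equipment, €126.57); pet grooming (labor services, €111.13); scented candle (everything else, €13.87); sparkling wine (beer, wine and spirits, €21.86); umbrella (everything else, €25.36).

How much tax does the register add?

€26.86

Pair of dumbbells (15 lb) €33.93: sports equipment → 8.5% + 0.75% municipal = 9.25% → €3.138525
AA batteries (8-pack) €14.91: everything else → 3.5% + 0% municipal = 3.5% → €0.52185
Tennis racket €126.57: sports equipment → 8.5% + 0.75% municipal = 9.25% → €11.707725
Pet grooming €111.13: labor services → 4.25% + 2.25% municipal = 6.5% → €7.22345
Scented candle €13.87: everything else → 3.5% + 0% municipal = 3.5% → €0.48545
Sparkling wine €21.86: beer, wine and spirits → 12.75% + 0.5% municipal = 13.25% → €2.89645
Umbrella €25.36: everything else → 3.5% + 0% municipal = 3.5% → €0.8876
Unrounded tax sum = €26.86105 → €26.86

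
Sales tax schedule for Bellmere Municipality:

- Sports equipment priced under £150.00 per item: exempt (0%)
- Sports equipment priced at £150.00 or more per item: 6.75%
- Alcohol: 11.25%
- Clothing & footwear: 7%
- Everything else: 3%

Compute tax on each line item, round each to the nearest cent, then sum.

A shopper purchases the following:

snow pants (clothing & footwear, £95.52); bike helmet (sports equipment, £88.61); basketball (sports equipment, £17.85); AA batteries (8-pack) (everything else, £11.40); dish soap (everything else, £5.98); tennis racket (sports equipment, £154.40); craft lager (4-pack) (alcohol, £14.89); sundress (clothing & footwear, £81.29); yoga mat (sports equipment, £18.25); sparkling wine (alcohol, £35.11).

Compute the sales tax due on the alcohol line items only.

Craft lager (4-pack) £14.89: alcohol → 11.25% → £1.68
Sparkling wine £35.11: alcohol → 11.25% → £3.95
Tax on alcohol = £1.68 + £3.95 = £5.63

£5.63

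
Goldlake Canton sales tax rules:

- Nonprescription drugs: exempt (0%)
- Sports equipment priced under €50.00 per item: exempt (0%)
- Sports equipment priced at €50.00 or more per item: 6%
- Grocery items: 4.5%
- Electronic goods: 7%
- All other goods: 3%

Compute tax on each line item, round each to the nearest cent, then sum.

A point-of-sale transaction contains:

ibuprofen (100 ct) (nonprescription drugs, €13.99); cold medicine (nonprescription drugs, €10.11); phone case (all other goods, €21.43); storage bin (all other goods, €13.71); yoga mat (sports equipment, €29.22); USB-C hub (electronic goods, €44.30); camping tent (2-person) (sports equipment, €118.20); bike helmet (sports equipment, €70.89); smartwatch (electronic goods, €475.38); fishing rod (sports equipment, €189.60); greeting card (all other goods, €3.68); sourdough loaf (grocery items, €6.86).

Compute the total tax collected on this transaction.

€60.57

Ibuprofen (100 ct) €13.99: nonprescription drugs → 0% → €0.00
Cold medicine €10.11: nonprescription drugs → 0% → €0.00
Phone case €21.43: all other goods → 3% → €0.64
Storage bin €13.71: all other goods → 3% → €0.41
Yoga mat €29.22: sports equipment, under €50.00 → 0% → €0.00
USB-C hub €44.30: electronic goods → 7% → €3.10
Camping tent (2-person) €118.20: sports equipment, €50.00 or more → 6% → €7.09
Bike helmet €70.89: sports equipment, €50.00 or more → 6% → €4.25
Smartwatch €475.38: electronic goods → 7% → €33.28
Fishing rod €189.60: sports equipment, €50.00 or more → 6% → €11.38
Greeting card €3.68: all other goods → 3% → €0.11
Sourdough loaf €6.86: grocery items → 4.5% → €0.31
Total tax = €0.64 + €0.41 + €3.10 + €7.09 + €4.25 + €33.28 + €11.38 + €0.11 + €0.31 = €60.57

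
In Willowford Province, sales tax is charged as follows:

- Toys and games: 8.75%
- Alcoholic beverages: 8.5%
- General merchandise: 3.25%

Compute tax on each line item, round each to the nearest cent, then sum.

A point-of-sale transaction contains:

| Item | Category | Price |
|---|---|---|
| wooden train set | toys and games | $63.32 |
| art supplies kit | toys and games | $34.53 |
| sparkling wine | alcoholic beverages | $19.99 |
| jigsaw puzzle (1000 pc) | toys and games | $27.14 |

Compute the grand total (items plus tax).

$157.61

Wooden train set $63.32: toys and games → 8.75% → $5.54
Art supplies kit $34.53: toys and games → 8.75% → $3.02
Sparkling wine $19.99: alcoholic beverages → 8.5% → $1.70
Jigsaw puzzle (1000 pc) $27.14: toys and games → 8.75% → $2.37
Subtotal = $144.98; tax = $12.63; total due = $157.61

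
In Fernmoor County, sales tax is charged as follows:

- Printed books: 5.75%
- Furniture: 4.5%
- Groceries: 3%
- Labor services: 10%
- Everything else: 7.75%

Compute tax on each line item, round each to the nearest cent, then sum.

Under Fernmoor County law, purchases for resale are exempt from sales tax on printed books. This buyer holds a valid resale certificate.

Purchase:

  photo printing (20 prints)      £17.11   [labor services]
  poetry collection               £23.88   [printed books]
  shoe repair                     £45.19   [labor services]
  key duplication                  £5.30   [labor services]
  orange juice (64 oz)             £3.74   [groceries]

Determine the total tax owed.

£6.87

Photo printing (20 prints) £17.11: labor services → 10% → £1.71
Poetry collection £23.88: printed books, buyer-exempt → 0% → £0.00
Shoe repair £45.19: labor services → 10% → £4.52
Key duplication £5.30: labor services → 10% → £0.53
Orange juice (64 oz) £3.74: groceries → 3% → £0.11
Total tax = £1.71 + £4.52 + £0.53 + £0.11 = £6.87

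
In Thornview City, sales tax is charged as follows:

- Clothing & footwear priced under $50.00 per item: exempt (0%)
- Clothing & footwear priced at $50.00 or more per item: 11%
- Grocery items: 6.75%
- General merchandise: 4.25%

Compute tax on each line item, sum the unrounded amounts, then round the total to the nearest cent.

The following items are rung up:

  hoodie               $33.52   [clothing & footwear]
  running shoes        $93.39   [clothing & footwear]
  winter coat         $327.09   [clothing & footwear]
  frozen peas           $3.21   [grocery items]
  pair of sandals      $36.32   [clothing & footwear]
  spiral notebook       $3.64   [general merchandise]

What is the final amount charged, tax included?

Hoodie $33.52: clothing & footwear, under $50.00 → 0% → $0.00
Running shoes $93.39: clothing & footwear, $50.00 or more → 11% → $10.2729
Winter coat $327.09: clothing & footwear, $50.00 or more → 11% → $35.9799
Frozen peas $3.21: grocery items → 6.75% → $0.216675
Pair of sandals $36.32: clothing & footwear, under $50.00 → 0% → $0.00
Spiral notebook $3.64: general merchandise → 4.25% → $0.1547
Subtotal = $497.17; unrounded tax = $46.624175 → $46.62; total due = $543.79

$543.79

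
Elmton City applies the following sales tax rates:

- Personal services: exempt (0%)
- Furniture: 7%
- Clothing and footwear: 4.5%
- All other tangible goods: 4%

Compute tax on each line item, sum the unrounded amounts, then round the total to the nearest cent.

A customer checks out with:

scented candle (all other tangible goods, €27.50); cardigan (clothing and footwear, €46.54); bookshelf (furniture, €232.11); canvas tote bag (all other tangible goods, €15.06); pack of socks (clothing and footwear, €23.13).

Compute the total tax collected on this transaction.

€21.09

Scented candle €27.50: all other tangible goods → 4% → €1.10
Cardigan €46.54: clothing and footwear → 4.5% → €2.0943
Bookshelf €232.11: furniture → 7% → €16.2477
Canvas tote bag €15.06: all other tangible goods → 4% → €0.6024
Pack of socks €23.13: clothing and footwear → 4.5% → €1.04085
Unrounded tax sum = €21.08525 → €21.09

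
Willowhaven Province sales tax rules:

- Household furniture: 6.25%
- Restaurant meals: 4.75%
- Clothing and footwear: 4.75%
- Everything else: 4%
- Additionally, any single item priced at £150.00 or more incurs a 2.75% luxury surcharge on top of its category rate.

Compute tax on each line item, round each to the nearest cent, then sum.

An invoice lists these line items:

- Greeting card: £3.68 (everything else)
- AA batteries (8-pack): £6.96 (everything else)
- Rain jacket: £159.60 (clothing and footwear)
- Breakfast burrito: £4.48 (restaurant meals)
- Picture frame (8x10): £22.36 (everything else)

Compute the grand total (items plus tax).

Greeting card £3.68: everything else → 4% → £0.15
AA batteries (8-pack) £6.96: everything else → 4% → £0.28
Rain jacket £159.60: clothing and footwear → 4.75% + 2.75% surcharge = 7.5% → £11.97
Breakfast burrito £4.48: restaurant meals → 4.75% → £0.21
Picture frame (8x10) £22.36: everything else → 4% → £0.89
Subtotal = £197.08; tax = £13.50; total due = £210.58

£210.58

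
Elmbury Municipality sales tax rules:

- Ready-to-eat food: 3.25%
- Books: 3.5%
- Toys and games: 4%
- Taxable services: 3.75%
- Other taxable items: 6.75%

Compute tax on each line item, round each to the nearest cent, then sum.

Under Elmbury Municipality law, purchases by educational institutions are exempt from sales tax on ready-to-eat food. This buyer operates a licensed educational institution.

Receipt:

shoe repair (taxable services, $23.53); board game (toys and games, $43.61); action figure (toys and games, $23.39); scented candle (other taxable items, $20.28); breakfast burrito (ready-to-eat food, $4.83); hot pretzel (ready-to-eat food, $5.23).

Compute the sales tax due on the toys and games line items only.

Board game $43.61: toys and games → 4% → $1.74
Action figure $23.39: toys and games → 4% → $0.94
Tax on toys and games = $1.74 + $0.94 = $2.68

$2.68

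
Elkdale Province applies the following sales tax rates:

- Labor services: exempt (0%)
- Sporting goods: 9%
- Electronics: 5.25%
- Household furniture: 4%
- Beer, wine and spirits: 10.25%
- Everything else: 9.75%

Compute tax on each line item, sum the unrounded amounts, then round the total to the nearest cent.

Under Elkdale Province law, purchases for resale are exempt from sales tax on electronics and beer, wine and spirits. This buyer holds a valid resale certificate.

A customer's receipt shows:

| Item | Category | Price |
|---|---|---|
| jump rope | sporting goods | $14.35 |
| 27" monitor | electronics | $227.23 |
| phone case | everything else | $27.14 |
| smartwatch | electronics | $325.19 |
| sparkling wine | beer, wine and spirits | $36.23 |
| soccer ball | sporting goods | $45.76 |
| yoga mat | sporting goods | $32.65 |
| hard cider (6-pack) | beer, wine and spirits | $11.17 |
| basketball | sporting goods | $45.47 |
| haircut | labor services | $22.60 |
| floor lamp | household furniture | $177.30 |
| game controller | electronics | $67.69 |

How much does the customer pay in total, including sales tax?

Jump rope $14.35: sporting goods → 9% → $1.2915
27" monitor $227.23: electronics, buyer-exempt → 0% → $0.00
Phone case $27.14: everything else → 9.75% → $2.64615
Smartwatch $325.19: electronics, buyer-exempt → 0% → $0.00
Sparkling wine $36.23: beer, wine and spirits, buyer-exempt → 0% → $0.00
Soccer ball $45.76: sporting goods → 9% → $4.1184
Yoga mat $32.65: sporting goods → 9% → $2.9385
Hard cider (6-pack) $11.17: beer, wine and spirits, buyer-exempt → 0% → $0.00
Basketball $45.47: sporting goods → 9% → $4.0923
Haircut $22.60: labor services → 0% → $0.00
Floor lamp $177.30: household furniture → 4% → $7.092
Game controller $67.69: electronics, buyer-exempt → 0% → $0.00
Subtotal = $1032.78; unrounded tax = $22.17885 → $22.18; total due = $1054.96

$1054.96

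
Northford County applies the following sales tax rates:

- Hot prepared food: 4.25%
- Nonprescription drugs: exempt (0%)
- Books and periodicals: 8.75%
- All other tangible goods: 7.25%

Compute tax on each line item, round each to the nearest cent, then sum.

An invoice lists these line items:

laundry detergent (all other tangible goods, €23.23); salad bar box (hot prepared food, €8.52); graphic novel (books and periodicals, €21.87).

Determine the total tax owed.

€3.95

Laundry detergent €23.23: all other tangible goods → 7.25% → €1.68
Salad bar box €8.52: hot prepared food → 4.25% → €0.36
Graphic novel €21.87: books and periodicals → 8.75% → €1.91
Total tax = €1.68 + €0.36 + €1.91 = €3.95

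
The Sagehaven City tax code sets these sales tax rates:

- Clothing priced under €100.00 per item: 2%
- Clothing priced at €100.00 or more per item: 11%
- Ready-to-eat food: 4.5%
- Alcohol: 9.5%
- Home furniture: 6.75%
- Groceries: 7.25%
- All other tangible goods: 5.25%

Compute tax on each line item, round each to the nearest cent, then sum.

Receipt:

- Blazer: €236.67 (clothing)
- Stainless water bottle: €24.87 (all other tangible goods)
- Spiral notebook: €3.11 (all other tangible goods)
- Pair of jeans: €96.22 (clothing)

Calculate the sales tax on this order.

€29.42

Blazer €236.67: clothing, €100.00 or more → 11% → €26.03
Stainless water bottle €24.87: all other tangible goods → 5.25% → €1.31
Spiral notebook €3.11: all other tangible goods → 5.25% → €0.16
Pair of jeans €96.22: clothing, under €100.00 → 2% → €1.92
Total tax = €26.03 + €1.31 + €0.16 + €1.92 = €29.42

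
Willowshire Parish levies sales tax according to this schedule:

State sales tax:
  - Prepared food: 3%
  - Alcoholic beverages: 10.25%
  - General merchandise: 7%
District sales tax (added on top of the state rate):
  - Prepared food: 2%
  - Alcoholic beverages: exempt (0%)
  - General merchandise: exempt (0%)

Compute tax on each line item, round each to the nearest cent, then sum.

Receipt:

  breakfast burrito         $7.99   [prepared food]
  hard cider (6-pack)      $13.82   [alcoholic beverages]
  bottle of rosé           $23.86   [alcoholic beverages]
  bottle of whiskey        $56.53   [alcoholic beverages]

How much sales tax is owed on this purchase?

$10.06

Breakfast burrito $7.99: prepared food → 3% + 2% district = 5% → $0.40
Hard cider (6-pack) $13.82: alcoholic beverages → 10.25% + 0% district = 10.25% → $1.42
Bottle of rosé $23.86: alcoholic beverages → 10.25% + 0% district = 10.25% → $2.45
Bottle of whiskey $56.53: alcoholic beverages → 10.25% + 0% district = 10.25% → $5.79
Total tax = $0.40 + $1.42 + $2.45 + $5.79 = $10.06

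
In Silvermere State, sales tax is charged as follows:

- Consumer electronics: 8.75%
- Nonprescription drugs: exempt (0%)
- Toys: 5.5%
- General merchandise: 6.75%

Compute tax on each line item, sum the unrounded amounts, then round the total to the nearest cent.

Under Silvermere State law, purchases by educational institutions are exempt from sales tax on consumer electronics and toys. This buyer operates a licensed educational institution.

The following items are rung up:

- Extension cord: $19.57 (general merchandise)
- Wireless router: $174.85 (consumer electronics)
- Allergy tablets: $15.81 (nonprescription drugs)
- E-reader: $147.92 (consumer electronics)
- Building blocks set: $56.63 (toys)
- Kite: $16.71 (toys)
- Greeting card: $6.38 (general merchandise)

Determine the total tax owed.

$1.75

Extension cord $19.57: general merchandise → 6.75% → $1.320975
Wireless router $174.85: consumer electronics, buyer-exempt → 0% → $0.00
Allergy tablets $15.81: nonprescription drugs → 0% → $0.00
E-reader $147.92: consumer electronics, buyer-exempt → 0% → $0.00
Building blocks set $56.63: toys, buyer-exempt → 0% → $0.00
Kite $16.71: toys, buyer-exempt → 0% → $0.00
Greeting card $6.38: general merchandise → 6.75% → $0.43065
Unrounded tax sum = $1.751625 → $1.75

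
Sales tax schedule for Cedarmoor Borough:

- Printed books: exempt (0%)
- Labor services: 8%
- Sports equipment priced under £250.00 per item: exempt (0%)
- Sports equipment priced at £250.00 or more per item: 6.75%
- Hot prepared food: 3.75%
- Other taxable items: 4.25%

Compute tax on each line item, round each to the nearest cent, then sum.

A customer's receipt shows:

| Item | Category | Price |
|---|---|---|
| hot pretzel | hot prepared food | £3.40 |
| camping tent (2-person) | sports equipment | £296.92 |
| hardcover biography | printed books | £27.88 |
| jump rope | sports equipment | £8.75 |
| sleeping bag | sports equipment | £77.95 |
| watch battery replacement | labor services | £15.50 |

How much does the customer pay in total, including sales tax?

£451.81

Hot pretzel £3.40: hot prepared food → 3.75% → £0.13
Camping tent (2-person) £296.92: sports equipment, £250.00 or more → 6.75% → £20.04
Hardcover biography £27.88: printed books → 0% → £0.00
Jump rope £8.75: sports equipment, under £250.00 → 0% → £0.00
Sleeping bag £77.95: sports equipment, under £250.00 → 0% → £0.00
Watch battery replacement £15.50: labor services → 8% → £1.24
Subtotal = £430.40; tax = £21.41; total due = £451.81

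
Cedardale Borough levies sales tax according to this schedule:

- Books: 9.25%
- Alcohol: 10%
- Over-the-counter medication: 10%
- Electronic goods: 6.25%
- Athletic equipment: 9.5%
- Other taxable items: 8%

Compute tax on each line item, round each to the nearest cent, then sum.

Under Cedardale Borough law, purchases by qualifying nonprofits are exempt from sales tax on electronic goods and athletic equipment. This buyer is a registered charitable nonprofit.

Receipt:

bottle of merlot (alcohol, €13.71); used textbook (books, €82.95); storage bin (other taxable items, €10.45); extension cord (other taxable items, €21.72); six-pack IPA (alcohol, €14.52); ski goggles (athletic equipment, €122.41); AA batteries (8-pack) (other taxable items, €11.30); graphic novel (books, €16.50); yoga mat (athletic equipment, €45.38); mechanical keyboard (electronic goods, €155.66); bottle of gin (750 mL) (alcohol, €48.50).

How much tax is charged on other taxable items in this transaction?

€3.48

Storage bin €10.45: other taxable items → 8% → €0.84
Extension cord €21.72: other taxable items → 8% → €1.74
AA batteries (8-pack) €11.30: other taxable items → 8% → €0.90
Tax on other taxable items = €0.84 + €1.74 + €0.90 = €3.48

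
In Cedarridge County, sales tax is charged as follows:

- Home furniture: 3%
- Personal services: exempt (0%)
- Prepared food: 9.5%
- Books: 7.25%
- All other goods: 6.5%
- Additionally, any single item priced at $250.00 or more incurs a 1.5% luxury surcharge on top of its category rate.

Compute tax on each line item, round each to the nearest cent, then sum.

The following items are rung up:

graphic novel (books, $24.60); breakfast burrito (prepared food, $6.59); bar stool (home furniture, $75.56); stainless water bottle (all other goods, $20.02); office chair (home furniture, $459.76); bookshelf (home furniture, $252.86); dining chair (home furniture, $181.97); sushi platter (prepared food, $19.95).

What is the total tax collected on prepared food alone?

$2.53

Breakfast burrito $6.59: prepared food → 9.5% → $0.63
Sushi platter $19.95: prepared food → 9.5% → $1.90
Tax on prepared food = $0.63 + $1.90 = $2.53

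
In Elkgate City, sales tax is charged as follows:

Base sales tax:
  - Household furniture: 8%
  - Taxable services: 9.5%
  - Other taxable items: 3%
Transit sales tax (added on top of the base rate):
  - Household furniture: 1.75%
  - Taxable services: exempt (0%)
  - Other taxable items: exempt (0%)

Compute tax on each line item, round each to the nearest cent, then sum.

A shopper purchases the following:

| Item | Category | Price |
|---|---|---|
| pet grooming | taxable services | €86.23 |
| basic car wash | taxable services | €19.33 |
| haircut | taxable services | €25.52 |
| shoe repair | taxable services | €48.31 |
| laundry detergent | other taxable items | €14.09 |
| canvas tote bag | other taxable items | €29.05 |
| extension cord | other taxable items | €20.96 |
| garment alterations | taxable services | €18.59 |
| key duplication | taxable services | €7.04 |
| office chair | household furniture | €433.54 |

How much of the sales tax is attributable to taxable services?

Pet grooming €86.23: taxable services → 9.5% + 0% transit = 9.5% → €8.19
Basic car wash €19.33: taxable services → 9.5% + 0% transit = 9.5% → €1.84
Haircut €25.52: taxable services → 9.5% + 0% transit = 9.5% → €2.42
Shoe repair €48.31: taxable services → 9.5% + 0% transit = 9.5% → €4.59
Garment alterations €18.59: taxable services → 9.5% + 0% transit = 9.5% → €1.77
Key duplication €7.04: taxable services → 9.5% + 0% transit = 9.5% → €0.67
Tax on taxable services = €8.19 + €1.84 + €2.42 + €4.59 + €1.77 + €0.67 = €19.48

€19.48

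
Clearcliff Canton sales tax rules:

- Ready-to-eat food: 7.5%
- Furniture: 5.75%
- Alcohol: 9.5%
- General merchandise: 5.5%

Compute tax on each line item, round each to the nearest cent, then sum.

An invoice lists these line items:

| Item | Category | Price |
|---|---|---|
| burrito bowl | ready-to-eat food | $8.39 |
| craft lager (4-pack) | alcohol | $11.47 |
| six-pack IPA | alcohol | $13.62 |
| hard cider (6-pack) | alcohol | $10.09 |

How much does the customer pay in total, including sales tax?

Burrito bowl $8.39: ready-to-eat food → 7.5% → $0.63
Craft lager (4-pack) $11.47: alcohol → 9.5% → $1.09
Six-pack IPA $13.62: alcohol → 9.5% → $1.29
Hard cider (6-pack) $10.09: alcohol → 9.5% → $0.96
Subtotal = $43.57; tax = $3.97; total due = $47.54

$47.54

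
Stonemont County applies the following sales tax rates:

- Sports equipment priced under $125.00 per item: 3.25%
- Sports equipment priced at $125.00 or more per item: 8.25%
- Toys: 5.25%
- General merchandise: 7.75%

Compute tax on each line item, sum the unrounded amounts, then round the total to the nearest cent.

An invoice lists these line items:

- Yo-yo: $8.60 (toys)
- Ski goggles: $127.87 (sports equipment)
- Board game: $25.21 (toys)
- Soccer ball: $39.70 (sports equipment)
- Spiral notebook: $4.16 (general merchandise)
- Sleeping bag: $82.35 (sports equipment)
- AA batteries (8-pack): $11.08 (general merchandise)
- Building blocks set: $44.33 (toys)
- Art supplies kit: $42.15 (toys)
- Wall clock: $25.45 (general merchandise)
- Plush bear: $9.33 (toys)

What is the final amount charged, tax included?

Yo-yo $8.60: toys → 5.25% → $0.4515
Ski goggles $127.87: sports equipment, $125.00 or more → 8.25% → $10.549275
Board game $25.21: toys → 5.25% → $1.323525
Soccer ball $39.70: sports equipment, under $125.00 → 3.25% → $1.29025
Spiral notebook $4.16: general merchandise → 7.75% → $0.3224
Sleeping bag $82.35: sports equipment, under $125.00 → 3.25% → $2.676375
AA batteries (8-pack) $11.08: general merchandise → 7.75% → $0.8587
Building blocks set $44.33: toys → 5.25% → $2.327325
Art supplies kit $42.15: toys → 5.25% → $2.212875
Wall clock $25.45: general merchandise → 7.75% → $1.972375
Plush bear $9.33: toys → 5.25% → $0.489825
Subtotal = $420.23; unrounded tax = $24.474425 → $24.47; total due = $444.70

$444.70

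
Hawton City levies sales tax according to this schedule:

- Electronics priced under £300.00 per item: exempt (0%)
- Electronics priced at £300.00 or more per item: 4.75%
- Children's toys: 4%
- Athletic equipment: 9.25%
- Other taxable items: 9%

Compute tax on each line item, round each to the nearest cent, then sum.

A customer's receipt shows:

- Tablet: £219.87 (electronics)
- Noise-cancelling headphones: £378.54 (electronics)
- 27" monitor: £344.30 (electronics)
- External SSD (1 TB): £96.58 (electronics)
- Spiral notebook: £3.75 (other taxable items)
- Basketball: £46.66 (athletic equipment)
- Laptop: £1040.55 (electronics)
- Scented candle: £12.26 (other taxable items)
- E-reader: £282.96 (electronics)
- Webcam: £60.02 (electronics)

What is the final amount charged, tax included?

Tablet £219.87: electronics, under £300.00 → 0% → £0.00
Noise-cancelling headphones £378.54: electronics, £300.00 or more → 4.75% → £17.98
27" monitor £344.30: electronics, £300.00 or more → 4.75% → £16.35
External SSD (1 TB) £96.58: electronics, under £300.00 → 0% → £0.00
Spiral notebook £3.75: other taxable items → 9% → £0.34
Basketball £46.66: athletic equipment → 9.25% → £4.32
Laptop £1040.55: electronics, £300.00 or more → 4.75% → £49.43
Scented candle £12.26: other taxable items → 9% → £1.10
E-reader £282.96: electronics, under £300.00 → 0% → £0.00
Webcam £60.02: electronics, under £300.00 → 0% → £0.00
Subtotal = £2485.49; tax = £89.52; total due = £2575.01

£2575.01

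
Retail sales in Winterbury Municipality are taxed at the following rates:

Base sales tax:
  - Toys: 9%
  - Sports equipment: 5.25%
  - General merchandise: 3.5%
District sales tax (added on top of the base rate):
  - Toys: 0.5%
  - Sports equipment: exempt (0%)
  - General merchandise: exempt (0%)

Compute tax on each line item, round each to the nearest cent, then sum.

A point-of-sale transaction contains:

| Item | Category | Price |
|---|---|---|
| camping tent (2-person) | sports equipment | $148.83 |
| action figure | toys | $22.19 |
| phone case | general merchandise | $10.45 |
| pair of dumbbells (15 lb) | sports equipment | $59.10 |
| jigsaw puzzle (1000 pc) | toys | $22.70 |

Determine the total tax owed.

Camping tent (2-person) $148.83: sports equipment → 5.25% + 0% district = 5.25% → $7.81
Action figure $22.19: toys → 9% + 0.5% district = 9.5% → $2.11
Phone case $10.45: general merchandise → 3.5% + 0% district = 3.5% → $0.37
Pair of dumbbells (15 lb) $59.10: sports equipment → 5.25% + 0% district = 5.25% → $3.10
Jigsaw puzzle (1000 pc) $22.70: toys → 9% + 0.5% district = 9.5% → $2.16
Total tax = $7.81 + $2.11 + $0.37 + $3.10 + $2.16 = $15.55

$15.55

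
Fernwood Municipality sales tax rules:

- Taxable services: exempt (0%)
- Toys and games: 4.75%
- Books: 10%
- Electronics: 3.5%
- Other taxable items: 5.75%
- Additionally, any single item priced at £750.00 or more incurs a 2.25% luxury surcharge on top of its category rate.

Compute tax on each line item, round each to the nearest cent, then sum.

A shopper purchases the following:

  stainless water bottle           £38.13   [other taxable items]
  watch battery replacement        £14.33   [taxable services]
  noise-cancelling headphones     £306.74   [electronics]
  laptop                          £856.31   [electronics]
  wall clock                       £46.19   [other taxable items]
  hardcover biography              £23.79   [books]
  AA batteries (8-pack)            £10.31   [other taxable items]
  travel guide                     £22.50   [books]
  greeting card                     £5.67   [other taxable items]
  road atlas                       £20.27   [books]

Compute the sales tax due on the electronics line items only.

£59.98

Noise-cancelling headphones £306.74: electronics → 3.5% → £10.74
Laptop £856.31: electronics → 3.5% + 2.25% surcharge = 5.75% → £49.24
Tax on electronics = £10.74 + £49.24 = £59.98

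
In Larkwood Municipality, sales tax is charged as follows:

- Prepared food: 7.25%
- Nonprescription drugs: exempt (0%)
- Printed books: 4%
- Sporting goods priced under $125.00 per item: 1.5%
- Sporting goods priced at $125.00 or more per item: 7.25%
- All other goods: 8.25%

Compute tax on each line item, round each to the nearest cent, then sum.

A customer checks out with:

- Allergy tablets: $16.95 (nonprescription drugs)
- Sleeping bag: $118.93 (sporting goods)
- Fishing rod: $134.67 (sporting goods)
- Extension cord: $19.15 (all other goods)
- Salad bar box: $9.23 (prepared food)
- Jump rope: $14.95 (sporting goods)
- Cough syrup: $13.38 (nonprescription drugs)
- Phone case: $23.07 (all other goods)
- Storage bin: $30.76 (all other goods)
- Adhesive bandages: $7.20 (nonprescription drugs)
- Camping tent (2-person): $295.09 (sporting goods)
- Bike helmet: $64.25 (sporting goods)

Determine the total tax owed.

Allergy tablets $16.95: nonprescription drugs → 0% → $0.00
Sleeping bag $118.93: sporting goods, under $125.00 → 1.5% → $1.78
Fishing rod $134.67: sporting goods, $125.00 or more → 7.25% → $9.76
Extension cord $19.15: all other goods → 8.25% → $1.58
Salad bar box $9.23: prepared food → 7.25% → $0.67
Jump rope $14.95: sporting goods, under $125.00 → 1.5% → $0.22
Cough syrup $13.38: nonprescription drugs → 0% → $0.00
Phone case $23.07: all other goods → 8.25% → $1.90
Storage bin $30.76: all other goods → 8.25% → $2.54
Adhesive bandages $7.20: nonprescription drugs → 0% → $0.00
Camping tent (2-person) $295.09: sporting goods, $125.00 or more → 7.25% → $21.39
Bike helmet $64.25: sporting goods, under $125.00 → 1.5% → $0.96
Total tax = $1.78 + $9.76 + $1.58 + $0.67 + $0.22 + $1.90 + $2.54 + $21.39 + $0.96 = $40.80

$40.80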